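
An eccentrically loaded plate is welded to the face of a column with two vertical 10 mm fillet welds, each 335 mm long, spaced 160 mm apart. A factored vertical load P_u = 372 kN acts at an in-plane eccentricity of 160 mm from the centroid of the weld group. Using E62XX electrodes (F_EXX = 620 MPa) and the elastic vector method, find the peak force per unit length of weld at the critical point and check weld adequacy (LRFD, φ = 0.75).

f_max ≈ 1380 N/mm; adequate

Total weld length L_w = 670 mm. Treat welds as unit-width lines.
Polar moment about centroid: J = 2[d³/12 + d(b/2)²] = 2[335³/12 + 335×80²] = 10550000 mm³.
Direct shear f_v = P/L_w = 372×10³ / 670 = 555.2 N/mm (vertical).
Torsion M = P·e = 372×10³ × 160 = 59520000 N·mm.
Critical point at (x, y) = (80, 167.5) from centroid. f_tx = M·y/J = 944.6 N/mm; f_ty = M·x/J = 451.2 N/mm.
Resultant f_max = √[f_tx² + (f_v + f_ty)²] = √[944.6² + (555.2 + 451.2)²] = 1380 N/mm.
Capacity per unit length: φr_n = 0.75 × 0.6 × 620 × (0.707 × 10) = 1973 N/mm.
1380 ≤ 1973 → adequate.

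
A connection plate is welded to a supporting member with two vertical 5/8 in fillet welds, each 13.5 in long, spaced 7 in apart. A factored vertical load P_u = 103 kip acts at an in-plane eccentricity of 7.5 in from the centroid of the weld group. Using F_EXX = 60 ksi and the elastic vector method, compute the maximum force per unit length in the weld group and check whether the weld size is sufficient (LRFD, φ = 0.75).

f_max ≈ 10.3 kip/in; adequate

Total weld length L_w = 27 in. Treat welds as unit-width lines.
Polar moment about centroid: J = 2[d³/12 + d(b/2)²] = 2[13.5³/12 + 13.5×3.5²] = 740.8 in³.
Direct shear f_v = P/L_w = 103 / 27 = 3.815 kip/in (vertical).
Torsion M = P·e = 103 × 7.5 = 772.5 kip·in.
Critical point at (x, y) = (3.5, 6.75) from centroid. f_tx = M·y/J = 7.039 kip/in; f_ty = M·x/J = 3.65 kip/in.
Resultant f_max = √[f_tx² + (f_v + f_ty)²] = √[7.039² + (3.815 + 3.65)²] = 10.26 kip/in.
Capacity per unit length: φr_n = 0.75 × 0.6 × 60 × (0.707 × 0.625) = 11.93 kip/in.
10.26 ≤ 11.93 → adequate.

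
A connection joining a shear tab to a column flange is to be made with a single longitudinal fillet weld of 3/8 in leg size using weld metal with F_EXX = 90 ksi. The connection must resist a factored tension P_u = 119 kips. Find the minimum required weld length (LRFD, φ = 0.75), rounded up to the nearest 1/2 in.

Throat t_e = 0.707 × 0.375 = 0.2651 in.
φr_n = 0.75 × 0.6 × 90 × 0.2651 = 10.74 kips/in.
L_req = P_u / φr_n = 119 / 10.74 = 11.08 in total.
Round up → use L = 11.5 in.

L = 11.5 in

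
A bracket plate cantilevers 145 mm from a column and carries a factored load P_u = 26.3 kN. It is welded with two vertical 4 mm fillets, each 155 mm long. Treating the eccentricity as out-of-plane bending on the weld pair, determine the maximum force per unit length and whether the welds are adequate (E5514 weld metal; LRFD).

E55XX → F_EXX = 550 MPa.
L_w = 2 × 155 = 310 mm; section modulus (unit throat) S = 2 × L²/6 = 8008 mm².
Direct shear f_v = P/L_w = 26.3×10³/310 = 84.84 N/mm.
Moment M = P × e = 26.3×10³ × 145 = 3813500 N·mm; bending f_b = M/S = 476.2 N/mm.
f_max = √(f_v² + f_b²) = √(84.84² + 476.2²) = 483.7 N/mm.
φr_n = 0.75 × 0.6 × 550 × (0.707 × 4) = 699.9 N/mm → adequate.

f_max ≈ 484 N/mm; adequate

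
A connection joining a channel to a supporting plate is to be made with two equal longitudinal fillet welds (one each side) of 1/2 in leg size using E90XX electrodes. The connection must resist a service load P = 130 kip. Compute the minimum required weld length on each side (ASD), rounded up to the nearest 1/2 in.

L = 7 in on each side

E90XX → F_EXX = 90 ksi.
Throat t_e = 0.707 × 0.5 = 0.3535 in.
r_n/Ω = (0.6 × 90 × 0.3535) / 2.0 = 9.544 kip/in.
L_req = P / (r_n/Ω) = 130 / 9.544 = 13.62 in total.
Per side: 13.62 / 2 = 6.81 in.
Round up → use L = 7 in on each side.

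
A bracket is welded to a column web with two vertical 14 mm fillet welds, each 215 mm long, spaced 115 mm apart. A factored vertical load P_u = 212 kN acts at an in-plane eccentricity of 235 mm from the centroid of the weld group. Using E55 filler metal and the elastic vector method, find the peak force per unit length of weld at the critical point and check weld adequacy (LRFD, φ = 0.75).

E55XX → F_EXX = 550 MPa.
Total weld length L_w = 430 mm. Treat welds as unit-width lines.
Polar moment about centroid: J = 2[d³/12 + d(b/2)²] = 2[215³/12 + 215×57.5²] = 3078000 mm³.
Direct shear f_v = P/L_w = 212×10³ / 430 = 493 N/mm (vertical).
Torsion M = P·e = 212×10³ × 235 = 49820000 N·mm.
Critical point at (x, y) = (57.5, 107.5) from centroid. f_tx = M·y/J = 1740 N/mm; f_ty = M·x/J = 930.7 N/mm.
Resultant f_max = √[f_tx² + (f_v + f_ty)²] = √[1740² + (493 + 930.7)²] = 2248 N/mm.
Capacity per unit length: φr_n = 0.75 × 0.6 × 550 × (0.707 × 14) = 2450 N/mm.
2248 ≤ 2450 → adequate.

f_max ≈ 2250 N/mm; adequate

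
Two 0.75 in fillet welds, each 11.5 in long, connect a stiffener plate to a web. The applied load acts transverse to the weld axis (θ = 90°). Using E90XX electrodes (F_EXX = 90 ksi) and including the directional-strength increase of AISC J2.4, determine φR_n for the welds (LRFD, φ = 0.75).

t_e = 0.707 × 0.75 = 0.5302 in; A_we = 0.5302 × 23 = 12.2 in².
Directional factor: 1.0 + 0.5 sin^1.5(90°) = 1.5.
F_nw = 0.6 × 90 × 1.5 = 81 ksi.
φR_n = 0.75 × 81 × 12.2 = 740.9 kips.

φR_n ≈ 741 kips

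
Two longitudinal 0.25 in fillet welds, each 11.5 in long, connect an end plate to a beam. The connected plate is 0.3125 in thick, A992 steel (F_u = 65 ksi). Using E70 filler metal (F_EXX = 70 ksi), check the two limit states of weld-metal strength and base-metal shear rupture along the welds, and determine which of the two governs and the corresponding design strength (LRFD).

t_e = 0.707 × 0.25 = 0.1767 in; L = 23 in.
Weld metal: φR_n = 0.75 × 0.6 × 70 × 0.1767 × 23 = 128.1 kip.
Base metal (shear rupture): φR_n = 0.75 × 0.6 × 65 × 0.3125 × 23 = 210.2 kip.
Governing: weld metal.

φR_n ≈ 128 kip (weld metal governs)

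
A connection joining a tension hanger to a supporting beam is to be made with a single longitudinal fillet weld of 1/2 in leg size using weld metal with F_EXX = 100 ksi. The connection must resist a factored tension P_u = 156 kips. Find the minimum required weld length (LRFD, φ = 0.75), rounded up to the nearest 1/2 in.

L = 10 in

Throat t_e = 0.707 × 0.5 = 0.3535 in.
φr_n = 0.75 × 0.6 × 100 × 0.3535 = 15.91 kips/in.
L_req = P_u / φr_n = 156 / 15.91 = 9.807 in total.
Round up → use L = 10 in.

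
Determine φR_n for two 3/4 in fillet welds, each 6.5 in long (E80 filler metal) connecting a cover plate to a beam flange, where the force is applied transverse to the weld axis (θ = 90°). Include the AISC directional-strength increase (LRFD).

φR_n ≈ 372 kips

E80XX → F_EXX = 80 ksi.
t_e = 0.707 × 0.75 = 0.5302 in; A_we = 0.5302 × 13 = 6.893 in².
Directional factor: 1.0 + 0.5 sin^1.5(90°) = 1.5.
F_nw = 0.6 × 80 × 1.5 = 72 ksi.
φR_n = 0.75 × 72 × 6.893 = 372.2 kips.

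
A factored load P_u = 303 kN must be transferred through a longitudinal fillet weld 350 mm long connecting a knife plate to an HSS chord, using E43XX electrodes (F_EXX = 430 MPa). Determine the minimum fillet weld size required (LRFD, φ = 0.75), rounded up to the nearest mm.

w = 7 mm

Total weld length L = 350 mm.
Required throat t_e = P_u / (φ × 0.6 F_EXX × L) = 303 / (0.75 × 0.6 × 430 × 350 × 10⁻³) = 4.474 mm.
Required leg w = t_e / 0.707 = 6.328 mm → use 7 mm.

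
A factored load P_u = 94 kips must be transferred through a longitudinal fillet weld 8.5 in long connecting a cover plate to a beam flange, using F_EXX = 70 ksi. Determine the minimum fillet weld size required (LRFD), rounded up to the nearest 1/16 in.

Total weld length L = 8.5 in.
Required throat t_e = P_u / (φ × 0.6 F_EXX × L) = 94 / (0.75 × 0.6 × 70 × 8.5) = 0.3511 in.
Required leg w = t_e / 0.707 = 0.4966 in → use 1/2 in.

w = 1/2 in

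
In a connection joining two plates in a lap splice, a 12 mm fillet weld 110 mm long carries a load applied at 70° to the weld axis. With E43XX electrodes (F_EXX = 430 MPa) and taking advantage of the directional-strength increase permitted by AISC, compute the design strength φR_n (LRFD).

φR_n ≈ 263 kN

t_e = 0.707 × 12 = 8.484 mm; A_we = 8.484 × 110 = 933.2 mm².
Directional factor: 1.0 + 0.5 sin^1.5(70°) = 1.455.
F_nw = 0.6 × 430 × 1.455 = 375.5 MPa.
φR_n = 0.75 × 375.5 × 933.2 × 10⁻³ = 262.8 kN.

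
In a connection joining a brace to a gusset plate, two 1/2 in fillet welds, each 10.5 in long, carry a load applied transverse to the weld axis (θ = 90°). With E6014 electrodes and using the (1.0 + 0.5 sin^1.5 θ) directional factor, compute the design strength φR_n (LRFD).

φR_n ≈ 301 kip

E60XX → F_EXX = 60 ksi.
t_e = 0.707 × 0.5 = 0.3535 in; A_we = 0.3535 × 21 = 7.423 in².
Directional factor: 1.0 + 0.5 sin^1.5(90°) = 1.5.
F_nw = 0.6 × 60 × 1.5 = 54 ksi.
φR_n = 0.75 × 54 × 7.423 = 300.7 kip.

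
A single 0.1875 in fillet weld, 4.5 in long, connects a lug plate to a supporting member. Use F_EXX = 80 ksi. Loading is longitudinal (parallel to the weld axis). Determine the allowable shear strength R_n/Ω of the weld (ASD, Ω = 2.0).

R_n/Ω ≈ 14.3 kip

Effective throat t_e = 0.707 × 0.1875 = 0.1326 in.
Total length L = 4.5 in; A_we = 0.1326 × 4.5 = 0.5965 in².
F_nw = 0.6 F_EXX = 0.6 × 80 = 48 ksi.
R_n = 48 × 0.5965 = 28.63 kip; R_n/Ω = 28.63/2.0 = 14.32 kip.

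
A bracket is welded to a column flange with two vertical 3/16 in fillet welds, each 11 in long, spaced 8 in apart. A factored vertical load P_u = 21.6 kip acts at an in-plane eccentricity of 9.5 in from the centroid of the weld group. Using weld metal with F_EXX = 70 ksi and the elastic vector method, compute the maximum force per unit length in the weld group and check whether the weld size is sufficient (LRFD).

f_max ≈ 3.11 kip/in; adequate

Total weld length L_w = 22 in. Treat welds as unit-width lines.
Polar moment about centroid: J = 2[d³/12 + d(b/2)²] = 2[11³/12 + 11×4²] = 573.8 in³.
Direct shear f_v = P/L_w = 21.6 / 22 = 0.9818 kip/in (vertical).
Torsion M = P·e = 21.6 × 9.5 = 205.2 kip·in.
Critical point at (x, y) = (4, 5.5) from centroid. f_tx = M·y/J = 1.967 kip/in; f_ty = M·x/J = 1.43 kip/in.
Resultant f_max = √[f_tx² + (f_v + f_ty)²] = √[1.967² + (0.9818 + 1.43)²] = 3.112 kip/in.
Capacity per unit length: φr_n = 0.75 × 0.6 × 70 × (0.707 × 0.1875) = 4.176 kip/in.
3.112 ≤ 4.176 → adequate.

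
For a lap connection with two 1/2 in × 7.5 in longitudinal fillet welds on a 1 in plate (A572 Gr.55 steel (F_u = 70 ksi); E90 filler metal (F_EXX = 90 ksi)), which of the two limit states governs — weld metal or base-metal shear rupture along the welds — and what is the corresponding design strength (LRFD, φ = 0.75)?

φR_n ≈ 215 kip (weld metal governs)

t_e = 0.707 × 0.5 = 0.3535 in; L = 15 in.
Weld metal: φR_n = 0.75 × 0.6 × 90 × 0.3535 × 15 = 214.8 kip.
Base metal (shear rupture): φR_n = 0.75 × 0.6 × 70 × 1 × 15 = 472.5 kip.
Governing: weld metal.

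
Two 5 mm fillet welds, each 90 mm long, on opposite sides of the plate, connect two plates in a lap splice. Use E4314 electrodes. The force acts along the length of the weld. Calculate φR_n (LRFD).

φR_n ≈ 123 kN

E43XX → F_EXX = 430 MPa.
Effective throat t_e = 0.707 × 5 = 3.535 mm.
Total length L = 180 mm; A_we = 3.535 × 180 = 636.3 mm².
F_nw = 0.6 F_EXX = 0.6 × 430 = 258 MPa.
φR_n = 0.75 × 258 × 636.3 × 10⁻³ = 123.1 kN.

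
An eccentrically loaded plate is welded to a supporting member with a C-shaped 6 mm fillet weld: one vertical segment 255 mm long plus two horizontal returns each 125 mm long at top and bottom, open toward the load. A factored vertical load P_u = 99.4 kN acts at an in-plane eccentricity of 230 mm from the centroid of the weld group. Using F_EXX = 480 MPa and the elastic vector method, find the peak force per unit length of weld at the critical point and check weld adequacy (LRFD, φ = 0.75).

f_max ≈ 713 N/mm; adequate

Total weld length L_w = 505 mm. Treat welds as unit-width lines.
Centroid: x̄ = 2×125×62.5 / 505 = 30.94 mm from the vertical weld.
Polar moment about centroid: J = I_x + I_y = [255³/12 + 2×125×127.5²] + [255×30.94² + 2(125³/12 + 125×31.56²)] = 6264000 mm³.
Direct shear f_v = P/L_w = 99.4×10³ / 505 = 196.8 N/mm (vertical).
Torsion M = P·e = 99.4×10³ × 230 = 22862000 N·mm.
Critical point at (x, y) = (94.06, 127.5) from centroid. f_tx = M·y/J = 465.3 N/mm; f_ty = M·x/J = 343.3 N/mm.
Resultant f_max = √[f_tx² + (f_v + f_ty)²] = √[465.3² + (196.8 + 343.3)²] = 712.9 N/mm.
Capacity per unit length: φr_n = 0.75 × 0.6 × 480 × (0.707 × 6) = 916.3 N/mm.
712.9 ≤ 916.3 → adequate.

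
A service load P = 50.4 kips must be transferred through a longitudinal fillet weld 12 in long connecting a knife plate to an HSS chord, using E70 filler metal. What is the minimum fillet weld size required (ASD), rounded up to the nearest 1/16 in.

E70XX → F_EXX = 70 ksi.
Total weld length L = 12 in.
Required throat t_e = P × Ω / (0.6 F_EXX × L) = 50.4 × 2.0 / (0.6 × 70 × 12) = 0.2 in.
Required leg w = t_e / 0.707 = 0.2829 in → use 5/16 in.

w = 5/16 in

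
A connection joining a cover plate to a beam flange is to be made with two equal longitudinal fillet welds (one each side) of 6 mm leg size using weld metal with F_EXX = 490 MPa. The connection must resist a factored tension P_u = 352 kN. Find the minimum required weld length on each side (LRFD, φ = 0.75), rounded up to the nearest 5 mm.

L = 190 mm on each side

Throat t_e = 0.707 × 6 = 4.242 mm.
φr_n = 0.75 × 0.6 × 490 × 4.242 × 10⁻³ = 0.9354 kN/mm.
L_req = P_u / φr_n = 352 / 0.9354 = 376.3 mm total.
Per side: 376.3 / 2 = 188.2 mm.
Round up → use L = 190 mm on each side.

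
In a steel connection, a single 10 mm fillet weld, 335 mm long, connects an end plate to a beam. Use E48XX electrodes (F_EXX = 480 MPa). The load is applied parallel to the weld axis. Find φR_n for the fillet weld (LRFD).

φR_n ≈ 512 kN

Effective throat t_e = 0.707 × 10 = 7.07 mm.
Total length L = 335 mm; A_we = 7.07 × 335 = 2368 mm².
F_nw = 0.6 F_EXX = 0.6 × 480 = 288 MPa.
φR_n = 0.75 × 288 × 2368 × 10⁻³ = 511.6 kN.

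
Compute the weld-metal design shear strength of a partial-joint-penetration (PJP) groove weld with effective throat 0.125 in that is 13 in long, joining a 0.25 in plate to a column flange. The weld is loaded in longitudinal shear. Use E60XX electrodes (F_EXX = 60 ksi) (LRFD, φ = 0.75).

φR_n ≈ 43.9 kip

Effective throat (given) t_e = 0.125 in.
A_we = 0.125 × 13 = 1.625 in².
F_nw = 0.6 F_EXX = 36 ksi.
φR_n = 0.75 × 36 × 1.625 = 43.88 kip.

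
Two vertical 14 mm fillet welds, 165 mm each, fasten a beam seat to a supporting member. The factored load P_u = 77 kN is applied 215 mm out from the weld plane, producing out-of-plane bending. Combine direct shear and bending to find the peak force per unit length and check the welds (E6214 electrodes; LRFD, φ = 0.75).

E62XX → F_EXX = 620 MPa.
L_w = 2 × 165 = 330 mm; section modulus (unit throat) S = 2 × L²/6 = 9075 mm².
Direct shear f_v = P/L_w = 77×10³/330 = 233.3 N/mm.
Moment M = P × e = 77×10³ × 215 = 16555000 N·mm; bending f_b = M/S = 1824 N/mm.
f_max = √(f_v² + f_b²) = √(233.3² + 1824²) = 1839 N/mm.
φr_n = 0.75 × 0.6 × 620 × (0.707 × 14) = 2762 N/mm → adequate.

f_max ≈ 1840 N/mm; adequate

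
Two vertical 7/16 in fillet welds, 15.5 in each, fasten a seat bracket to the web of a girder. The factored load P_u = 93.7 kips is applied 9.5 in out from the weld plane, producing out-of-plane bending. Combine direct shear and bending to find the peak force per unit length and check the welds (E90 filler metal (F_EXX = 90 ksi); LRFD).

L_w = 2 × 15.5 = 31 in; section modulus (unit throat) S = 2 × L²/6 = 80.08 in².
Direct shear f_v = P/L_w = 93.7/31 = 3.023 kip/in.
Moment M = P × e = 93.7 × 9.5 = 890.15 kip·in; bending f_b = M/S = 11.12 kip/in.
f_max = √(f_v² + f_b²) = √(3.023² + 11.12²) = 11.52 kip/in.
φr_n = 0.75 × 0.6 × 90 × (0.707 × 0.4375) = 12.53 kip/in → adequate.

f_max ≈ 11.5 kip/in; adequate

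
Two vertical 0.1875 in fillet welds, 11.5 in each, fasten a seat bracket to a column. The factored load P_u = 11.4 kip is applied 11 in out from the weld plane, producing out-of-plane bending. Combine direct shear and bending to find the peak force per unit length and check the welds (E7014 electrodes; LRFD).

f_max ≈ 2.89 kip/in; adequate

E70XX → F_EXX = 70 ksi.
L_w = 2 × 11.5 = 23 in; section modulus (unit throat) S = 2 × L²/6 = 44.08 in².
Direct shear f_v = P/L_w = 11.4/23 = 0.4957 kip/in.
Moment M = P × e = 11.4 × 11 = 125.4 kip·in; bending f_b = M/S = 2.845 kip/in.
f_max = √(f_v² + f_b²) = √(0.4957² + 2.845²) = 2.887 kip/in.
φr_n = 0.75 × 0.6 × 70 × (0.707 × 0.1875) = 4.176 kip/in → adequate.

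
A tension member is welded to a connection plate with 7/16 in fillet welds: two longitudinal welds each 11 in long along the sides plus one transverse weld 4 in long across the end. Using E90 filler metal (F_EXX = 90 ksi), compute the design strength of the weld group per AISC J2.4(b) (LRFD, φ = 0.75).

t_e = 0.707 × 0.4375 = 0.3093 in.
R_nwl = 0.6 × 90 × 0.3093 × 22 = 367.5 kip (longitudinal, 2 welds).
R_nwt = 0.6 × 90 × 0.3093 × 4 = 66.81 kip (transverse, base value).
(i) R_nwl + R_nwt = 434.3 kip; (ii) 0.85 R_nwl + 1.5 R_nwt = 412.6 kip.
R_n = max = 434.3 kip [governs: (i)]; φR_n = 325.7 kip.

φR_n ≈ 326 kip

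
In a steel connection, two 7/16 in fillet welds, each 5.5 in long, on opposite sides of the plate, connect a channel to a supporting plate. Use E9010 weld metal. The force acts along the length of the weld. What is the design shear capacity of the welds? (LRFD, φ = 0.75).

φR_n ≈ 138 kip

E90XX → F_EXX = 90 ksi.
Effective throat t_e = 0.707 × 0.4375 = 0.3093 in.
Total length L = 11 in; A_we = 0.3093 × 11 = 3.402 in².
F_nw = 0.6 F_EXX = 0.6 × 90 = 54 ksi.
φR_n = 0.75 × 54 × 3.402 = 137.8 kip.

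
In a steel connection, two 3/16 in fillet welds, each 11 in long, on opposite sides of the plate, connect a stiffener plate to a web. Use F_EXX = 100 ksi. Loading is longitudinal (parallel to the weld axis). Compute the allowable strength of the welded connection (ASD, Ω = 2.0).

R_n/Ω ≈ 87.5 kip

Effective throat t_e = 0.707 × 0.1875 = 0.1326 in.
Total length L = 22 in; A_we = 0.1326 × 22 = 2.916 in².
F_nw = 0.6 F_EXX = 0.6 × 100 = 60 ksi.
R_n = 60 × 2.916 = 175 kip; R_n/Ω = 175/2.0 = 87.49 kip.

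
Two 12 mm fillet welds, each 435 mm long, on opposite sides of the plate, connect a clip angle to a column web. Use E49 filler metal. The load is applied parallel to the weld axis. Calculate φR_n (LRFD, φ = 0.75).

φR_n ≈ 1630 kN

E49XX → F_EXX = 490 MPa.
Effective throat t_e = 0.707 × 12 = 8.484 mm.
Total length L = 870 mm; A_we = 8.484 × 870 = 7381 mm².
F_nw = 0.6 F_EXX = 0.6 × 490 = 294 MPa.
φR_n = 0.75 × 294 × 7381 × 10⁻³ = 1628 kN.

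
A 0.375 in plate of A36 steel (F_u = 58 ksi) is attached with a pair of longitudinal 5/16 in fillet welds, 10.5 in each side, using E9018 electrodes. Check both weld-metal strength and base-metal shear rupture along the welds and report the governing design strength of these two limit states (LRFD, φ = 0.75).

φR_n ≈ 188 kip (weld metal governs)

E90XX → F_EXX = 90 ksi.
t_e = 0.707 × 0.3125 = 0.2209 in; L = 21 in.
Weld metal: φR_n = 0.75 × 0.6 × 90 × 0.2209 × 21 = 187.9 kip.
Base metal (shear rupture): φR_n = 0.75 × 0.6 × 58 × 0.375 × 21 = 205.5 kip.
Governing: weld metal.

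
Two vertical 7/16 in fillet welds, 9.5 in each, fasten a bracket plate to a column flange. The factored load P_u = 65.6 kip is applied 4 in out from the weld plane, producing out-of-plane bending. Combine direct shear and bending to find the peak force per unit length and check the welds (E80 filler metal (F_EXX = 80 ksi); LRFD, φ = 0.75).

f_max ≈ 9.38 kip/in; adequate

L_w = 2 × 9.5 = 19 in; section modulus (unit throat) S = 2 × L²/6 = 30.08 in².
Direct shear f_v = P/L_w = 65.6/19 = 3.453 kip/in.
Moment M = P × e = 65.6 × 4 = 262.4 kip·in; bending f_b = M/S = 8.722 kip/in.
f_max = √(f_v² + f_b²) = √(3.453² + 8.722²) = 9.381 kip/in.
φr_n = 0.75 × 0.6 × 80 × (0.707 × 0.4375) = 11.14 kip/in → adequate.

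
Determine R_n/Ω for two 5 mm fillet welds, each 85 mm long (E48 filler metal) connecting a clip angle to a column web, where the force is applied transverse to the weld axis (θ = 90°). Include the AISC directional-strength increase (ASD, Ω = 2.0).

E48XX → F_EXX = 480 MPa.
t_e = 0.707 × 5 = 3.535 mm; A_we = 3.535 × 170 = 600.9 mm².
Directional factor: 1.0 + 0.5 sin^1.5(90°) = 1.5.
F_nw = 0.6 × 480 × 1.5 = 432 MPa.
R_n/Ω = (432 × 600.9) / 2.0 × 10⁻³ = 129.8 kN.

R_n/Ω ≈ 130 kN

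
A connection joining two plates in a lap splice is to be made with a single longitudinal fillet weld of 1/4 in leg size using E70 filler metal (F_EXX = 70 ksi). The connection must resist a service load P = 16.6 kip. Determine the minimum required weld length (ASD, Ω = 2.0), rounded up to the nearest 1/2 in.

L = 4.5 in

Throat t_e = 0.707 × 0.25 = 0.1767 in.
r_n/Ω = (0.6 × 70 × 0.1767) / 2.0 = 3.712 kip/in.
L_req = P / (r_n/Ω) = 16.6 / 3.712 = 4.472 in total.
Round up → use L = 4.5 in.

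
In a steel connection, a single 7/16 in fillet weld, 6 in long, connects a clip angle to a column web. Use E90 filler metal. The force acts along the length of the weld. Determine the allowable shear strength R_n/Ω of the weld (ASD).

E90XX → F_EXX = 90 ksi.
Effective throat t_e = 0.707 × 0.4375 = 0.3093 in.
Total length L = 6 in; A_we = 0.3093 × 6 = 1.856 in².
F_nw = 0.6 F_EXX = 0.6 × 90 = 54 ksi.
R_n = 54 × 1.856 = 100.2 kips; R_n/Ω = 100.2/2.0 = 50.11 kips.

R_n/Ω ≈ 50.1 kips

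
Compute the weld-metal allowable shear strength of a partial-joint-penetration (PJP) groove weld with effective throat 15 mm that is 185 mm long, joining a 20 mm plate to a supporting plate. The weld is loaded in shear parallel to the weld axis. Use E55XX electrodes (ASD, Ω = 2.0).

R_n/Ω ≈ 458 kN

E55XX → F_EXX = 550 MPa.
Effective throat (given) t_e = 15 mm.
A_we = 15 × 185 = 2775 mm².
F_nw = 0.6 F_EXX = 330 MPa.
R_n/Ω = (330 × 2775) / 2.0 × 10⁻³ = 457.9 kN.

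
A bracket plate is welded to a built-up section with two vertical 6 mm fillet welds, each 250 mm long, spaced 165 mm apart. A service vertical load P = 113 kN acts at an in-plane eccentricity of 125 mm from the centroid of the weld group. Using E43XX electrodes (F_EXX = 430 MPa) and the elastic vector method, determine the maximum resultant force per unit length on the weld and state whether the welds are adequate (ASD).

Total weld length L_w = 500 mm. Treat welds as unit-width lines.
Polar moment about centroid: J = 2[d³/12 + d(b/2)²] = 2[250³/12 + 250×82.5²] = 6007000 mm³.
Direct shear f_v = P/L_w = 113×10³ / 500 = 226 N/mm (vertical).
Torsion M = P·e = 113×10³ × 125 = 14125000 N·mm.
Critical point at (x, y) = (82.5, 125) from centroid. f_tx = M·y/J = 293.9 N/mm; f_ty = M·x/J = 194 N/mm.
Resultant f_max = √[f_tx² + (f_v + f_ty)²] = √[293.9² + (226 + 194)²] = 512.6 N/mm.
Capacity per unit length: r_n/Ω = (1/2.0) × 0.6 × 430 × (0.707 × 6) = 547.2 N/mm.
512.6 ≤ 547.2 → adequate.

f_max ≈ 513 N/mm; adequate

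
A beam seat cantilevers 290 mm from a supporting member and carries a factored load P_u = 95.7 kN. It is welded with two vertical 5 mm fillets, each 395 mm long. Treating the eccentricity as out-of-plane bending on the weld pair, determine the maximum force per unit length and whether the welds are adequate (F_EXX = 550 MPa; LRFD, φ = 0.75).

L_w = 2 × 395 = 790 mm; section modulus (unit throat) S = 2 × L²/6 = 52010 mm².
Direct shear f_v = P/L_w = 95.7×10³/790 = 121.1 N/mm.
Moment M = P × e = 95.7×10³ × 290 = 27753000 N·mm; bending f_b = M/S = 533.6 N/mm.
f_max = √(f_v² + f_b²) = √(121.1² + 533.6²) = 547.2 N/mm.
φr_n = 0.75 × 0.6 × 550 × (0.707 × 5) = 874.9 N/mm → adequate.

f_max ≈ 547 N/mm; adequate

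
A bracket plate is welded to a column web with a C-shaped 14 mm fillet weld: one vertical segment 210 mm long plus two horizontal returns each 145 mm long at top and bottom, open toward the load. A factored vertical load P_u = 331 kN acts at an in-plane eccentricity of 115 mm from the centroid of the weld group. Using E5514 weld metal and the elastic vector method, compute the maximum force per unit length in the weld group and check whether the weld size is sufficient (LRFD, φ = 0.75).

f_max ≈ 1630 N/mm; adequate

E55XX → F_EXX = 550 MPa.
Total weld length L_w = 500 mm. Treat welds as unit-width lines.
Centroid: x̄ = 2×145×72.5 / 500 = 42.05 mm from the vertical weld.
Polar moment about centroid: J = I_x + I_y = [210³/12 + 2×145×105²] + [210×42.05² + 2(145³/12 + 145×30.45²)] = 5117000 mm³.
Direct shear f_v = P/L_w = 331×10³ / 500 = 662 N/mm (vertical).
Torsion M = P·e = 331×10³ × 115 = 38065000 N·mm.
Critical point at (x, y) = (103, 105) from centroid. f_tx = M·y/J = 781 N/mm; f_ty = M·x/J = 765.8 N/mm.
Resultant f_max = √[f_tx² + (f_v + f_ty)²] = √[781² + (662 + 765.8)²] = 1627 N/mm.
Capacity per unit length: φr_n = 0.75 × 0.6 × 550 × (0.707 × 14) = 2450 N/mm.
1627 ≤ 2450 → adequate.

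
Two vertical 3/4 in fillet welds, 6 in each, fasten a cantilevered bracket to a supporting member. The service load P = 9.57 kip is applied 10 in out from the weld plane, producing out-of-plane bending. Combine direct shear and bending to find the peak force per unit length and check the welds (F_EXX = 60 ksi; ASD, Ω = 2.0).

f_max ≈ 8.01 kip/in; adequate

L_w = 2 × 6 = 12 in; section modulus (unit throat) S = 2 × L²/6 = 12 in².
Direct shear f_v = P/L_w = 9.57/12 = 0.7975 kip/in.
Moment M = P × e = 9.57 × 10 = 95.7 kip·in; bending f_b = M/S = 7.975 kip/in.
f_max = √(f_v² + f_b²) = √(0.7975² + 7.975²) = 8.015 kip/in.
r_n/Ω = (1/2.0) × 0.6 × 60 × (0.707 × 0.75) = 9.544 kip/in → adequate.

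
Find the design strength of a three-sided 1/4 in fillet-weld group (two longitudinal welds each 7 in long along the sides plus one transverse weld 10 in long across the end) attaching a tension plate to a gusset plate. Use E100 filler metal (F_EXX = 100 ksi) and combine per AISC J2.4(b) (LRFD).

φR_n ≈ 214 kips

t_e = 0.707 × 0.25 = 0.1767 in.
R_nwl = 0.6 × 100 × 0.1767 × 14 = 148.5 kips (longitudinal, 2 welds).
R_nwt = 0.6 × 100 × 0.1767 × 10 = 106 kips (transverse, base value).
(i) R_nwl + R_nwt = 254.5 kips; (ii) 0.85 R_nwl + 1.5 R_nwt = 285.3 kips.
R_n = max = 285.3 kips [governs: (ii)]; φR_n = 214 kips.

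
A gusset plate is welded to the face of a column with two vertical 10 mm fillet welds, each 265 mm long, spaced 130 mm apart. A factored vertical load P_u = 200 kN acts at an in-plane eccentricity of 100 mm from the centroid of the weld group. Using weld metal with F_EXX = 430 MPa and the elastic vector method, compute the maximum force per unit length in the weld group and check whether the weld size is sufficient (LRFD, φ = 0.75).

f_max ≈ 795 N/mm; adequate

Total weld length L_w = 530 mm. Treat welds as unit-width lines.
Polar moment about centroid: J = 2[d³/12 + d(b/2)²] = 2[265³/12 + 265×65²] = 5341000 mm³.
Direct shear f_v = P/L_w = 200×10³ / 530 = 377.4 N/mm (vertical).
Torsion M = P·e = 200×10³ × 100 = 20000000 N·mm.
Critical point at (x, y) = (65, 132.5) from centroid. f_tx = M·y/J = 496.2 N/mm; f_ty = M·x/J = 243.4 N/mm.
Resultant f_max = √[f_tx² + (f_v + f_ty)²] = √[496.2² + (377.4 + 243.4)²] = 794.7 N/mm.
Capacity per unit length: φr_n = 0.75 × 0.6 × 430 × (0.707 × 10) = 1368 N/mm.
794.7 ≤ 1368 → adequate.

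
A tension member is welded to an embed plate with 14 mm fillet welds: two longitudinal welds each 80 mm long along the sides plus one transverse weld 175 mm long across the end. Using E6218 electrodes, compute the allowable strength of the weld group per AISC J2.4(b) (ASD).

R_n/Ω ≈ 734 kN

E62XX → F_EXX = 620 MPa.
t_e = 0.707 × 14 = 9.898 mm.
R_nwl = 0.6 × 620 × 9.898 × 160 × 10⁻³ = 589.1 kN (longitudinal, 2 welds).
R_nwt = 0.6 × 620 × 9.898 × 175 × 10⁻³ = 644.4 kN (transverse, base value).
(i) R_nwl + R_nwt = 1233 kN; (ii) 0.85 R_nwl + 1.5 R_nwt = 1467 kN.
R_n = max = 1467 kN [governs: (ii)]; R_n/Ω = 733.6 kN.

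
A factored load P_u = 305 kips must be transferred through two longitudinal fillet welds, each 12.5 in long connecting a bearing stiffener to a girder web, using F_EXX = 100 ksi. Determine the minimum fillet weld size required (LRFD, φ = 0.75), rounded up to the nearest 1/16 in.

Total weld length L = 25 in.
Required throat t_e = P_u / (φ × 0.6 F_EXX × L) = 305 / (0.75 × 0.6 × 100 × 25) = 0.2711 in.
Required leg w = t_e / 0.707 = 0.3835 in → use 7/16 in.

w = 7/16 in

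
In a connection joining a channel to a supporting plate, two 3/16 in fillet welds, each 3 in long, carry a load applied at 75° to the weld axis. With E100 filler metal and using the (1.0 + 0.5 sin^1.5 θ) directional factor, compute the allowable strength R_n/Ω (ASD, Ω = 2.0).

E100XX → F_EXX = 100 ksi.
t_e = 0.707 × 0.1875 = 0.1326 in; A_we = 0.1326 × 6 = 0.7954 in².
Directional factor: 1.0 + 0.5 sin^1.5(75°) = 1.475.
F_nw = 0.6 × 100 × 1.475 = 88.48 ksi.
R_n/Ω = (88.48 × 0.7954) / 2.0 = 35.19 kip.

R_n/Ω ≈ 35.2 kip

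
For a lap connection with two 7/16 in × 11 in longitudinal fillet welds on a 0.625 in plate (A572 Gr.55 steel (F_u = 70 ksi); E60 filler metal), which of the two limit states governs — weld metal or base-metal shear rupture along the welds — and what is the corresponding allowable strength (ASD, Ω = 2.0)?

R_n/Ω ≈ 122 kips (weld metal governs)

E60XX → F_EXX = 60 ksi.
t_e = 0.707 × 0.4375 = 0.3093 in; L = 22 in.
Weld metal: R_n/Ω = (1/2.0) × 0.6 × 60 × 0.3093 × 22 = 122.5 kips.
Base metal (shear rupture): R_n/Ω = (1/2.0) × 0.6 × 70 × 0.625 × 22 = 288.8 kips.
Governing: weld metal.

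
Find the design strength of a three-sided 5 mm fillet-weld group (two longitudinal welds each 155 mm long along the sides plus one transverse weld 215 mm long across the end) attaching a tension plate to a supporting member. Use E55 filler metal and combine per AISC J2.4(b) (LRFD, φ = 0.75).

E55XX → F_EXX = 550 MPa.
t_e = 0.707 × 5 = 3.535 mm.
R_nwl = 0.6 × 550 × 3.535 × 310 × 10⁻³ = 361.6 kN (longitudinal, 2 welds).
R_nwt = 0.6 × 550 × 3.535 × 215 × 10⁻³ = 250.8 kN (transverse, base value).
(i) R_nwl + R_nwt = 612.4 kN; (ii) 0.85 R_nwl + 1.5 R_nwt = 683.6 kN.
R_n = max = 683.6 kN [governs: (ii)]; φR_n = 512.7 kN.

φR_n ≈ 513 kN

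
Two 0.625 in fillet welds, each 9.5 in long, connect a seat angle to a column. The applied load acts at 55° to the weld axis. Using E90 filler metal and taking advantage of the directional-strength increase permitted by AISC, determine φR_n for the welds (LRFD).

φR_n ≈ 466 kips

E90XX → F_EXX = 90 ksi.
t_e = 0.707 × 0.625 = 0.4419 in; A_we = 0.4419 × 19 = 8.396 in².
Directional factor: 1.0 + 0.5 sin^1.5(55°) = 1.371.
F_nw = 0.6 × 90 × 1.371 = 74.02 ksi.
φR_n = 0.75 × 74.02 × 8.396 = 466.1 kips.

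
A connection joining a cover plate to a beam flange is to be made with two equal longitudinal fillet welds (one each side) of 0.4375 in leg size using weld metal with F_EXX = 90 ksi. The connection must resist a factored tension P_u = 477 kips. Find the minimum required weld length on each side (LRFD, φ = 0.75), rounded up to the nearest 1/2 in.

L = 19.5 in on each side

Throat t_e = 0.707 × 0.4375 = 0.3093 in.
φr_n = 0.75 × 0.6 × 90 × 0.3093 = 12.53 kips/in.
L_req = P_u / φr_n = 477 / 12.53 = 38.08 in total.
Per side: 38.08 / 2 = 19.04 in.
Round up → use L = 19.5 in on each side.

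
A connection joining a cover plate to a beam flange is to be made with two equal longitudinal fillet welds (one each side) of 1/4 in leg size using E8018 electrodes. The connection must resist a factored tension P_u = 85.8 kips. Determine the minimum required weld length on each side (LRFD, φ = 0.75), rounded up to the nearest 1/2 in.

E80XX → F_EXX = 80 ksi.
Throat t_e = 0.707 × 0.25 = 0.1767 in.
φr_n = 0.75 × 0.6 × 80 × 0.1767 = 6.363 kips/in.
L_req = P_u / φr_n = 85.8 / 6.363 = 13.48 in total.
Per side: 13.48 / 2 = 6.742 in.
Round up → use L = 7 in on each side.

L = 7 in on each side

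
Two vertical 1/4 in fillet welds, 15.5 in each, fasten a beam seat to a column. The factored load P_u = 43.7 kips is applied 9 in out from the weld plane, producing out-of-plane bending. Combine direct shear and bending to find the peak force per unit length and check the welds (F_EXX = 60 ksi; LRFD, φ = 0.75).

f_max ≈ 5.11 kip/in; NOT adequate

L_w = 2 × 15.5 = 31 in; section modulus (unit throat) S = 2 × L²/6 = 80.08 in².
Direct shear f_v = P/L_w = 43.7/31 = 1.41 kip/in.
Moment M = P × e = 43.7 × 9 = 393.3 kip·in; bending f_b = M/S = 4.911 kip/in.
f_max = √(f_v² + f_b²) = √(1.41² + 4.911²) = 5.109 kip/in.
φr_n = 0.75 × 0.6 × 60 × (0.707 × 0.25) = 4.772 kip/in → NOT adequate.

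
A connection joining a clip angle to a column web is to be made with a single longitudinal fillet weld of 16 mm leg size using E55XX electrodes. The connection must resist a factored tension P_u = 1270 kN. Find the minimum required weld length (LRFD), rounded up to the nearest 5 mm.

L = 455 mm

E55XX → F_EXX = 550 MPa.
Throat t_e = 0.707 × 16 = 11.31 mm.
φr_n = 0.75 × 0.6 × 550 × 11.31 × 10⁻³ = 2.8 kN/mm.
L_req = P_u / φr_n = 1270 / 2.8 = 453.6 mm total.
Round up → use L = 455 mm.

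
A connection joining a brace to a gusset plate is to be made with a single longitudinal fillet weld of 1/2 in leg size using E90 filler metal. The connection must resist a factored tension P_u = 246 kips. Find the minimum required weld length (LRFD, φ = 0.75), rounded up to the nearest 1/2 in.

L = 17.5 in

E90XX → F_EXX = 90 ksi.
Throat t_e = 0.707 × 0.5 = 0.3535 in.
φr_n = 0.75 × 0.6 × 90 × 0.3535 = 14.32 kips/in.
L_req = P_u / φr_n = 246 / 14.32 = 17.18 in total.
Round up → use L = 17.5 in.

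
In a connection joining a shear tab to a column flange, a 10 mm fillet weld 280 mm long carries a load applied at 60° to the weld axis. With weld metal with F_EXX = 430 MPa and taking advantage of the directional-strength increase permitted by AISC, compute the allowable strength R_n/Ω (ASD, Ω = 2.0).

R_n/Ω ≈ 358 kN

t_e = 0.707 × 10 = 7.07 mm; A_we = 7.07 × 280 = 1980 mm².
Directional factor: 1.0 + 0.5 sin^1.5(60°) = 1.403.
F_nw = 0.6 × 430 × 1.403 = 362 MPa.
R_n/Ω = (362 × 1980) / 2.0 × 10⁻³ = 358.3 kN.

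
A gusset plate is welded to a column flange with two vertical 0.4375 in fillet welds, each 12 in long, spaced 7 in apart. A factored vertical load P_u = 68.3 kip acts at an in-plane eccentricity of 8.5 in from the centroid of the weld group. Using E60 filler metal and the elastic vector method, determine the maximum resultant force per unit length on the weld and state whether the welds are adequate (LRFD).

f_max ≈ 8.72 kip/in; NOT adequate

E60XX → F_EXX = 60 ksi.
Total weld length L_w = 24 in. Treat welds as unit-width lines.
Polar moment about centroid: J = 2[d³/12 + d(b/2)²] = 2[12³/12 + 12×3.5²] = 582 in³.
Direct shear f_v = P/L_w = 68.3 / 24 = 2.846 kip/in (vertical).
Torsion M = P·e = 68.3 × 8.5 = 580.55 kip·in.
Critical point at (x, y) = (3.5, 6) from centroid. f_tx = M·y/J = 5.985 kip/in; f_ty = M·x/J = 3.491 kip/in.
Resultant f_max = √[f_tx² + (f_v + f_ty)²] = √[5.985² + (2.846 + 3.491)²] = 8.717 kip/in.
Capacity per unit length: φr_n = 0.75 × 0.6 × 60 × (0.707 × 0.4375) = 8.351 kip/in.
8.717 > 8.351 → NOT adequate.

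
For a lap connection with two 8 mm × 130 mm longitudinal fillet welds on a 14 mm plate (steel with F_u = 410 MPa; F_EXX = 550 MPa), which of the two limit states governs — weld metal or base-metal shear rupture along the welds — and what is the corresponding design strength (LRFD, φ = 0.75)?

t_e = 0.707 × 8 = 5.656 mm; L = 260 mm.
Weld metal: φR_n = 0.75 × 0.6 × 550 × 5.656 × 260 × 10⁻³ = 364 kN.
Base metal (shear rupture): φR_n = 0.75 × 0.6 × 410 × 14 × 260 × 10⁻³ = 671.6 kN.
Governing: weld metal.

φR_n ≈ 364 kN (weld metal governs)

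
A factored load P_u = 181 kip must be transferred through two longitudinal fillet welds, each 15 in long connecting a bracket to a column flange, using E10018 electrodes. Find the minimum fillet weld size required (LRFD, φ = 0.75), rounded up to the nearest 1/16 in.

E100XX → F_EXX = 100 ksi.
Total weld length L = 30 in.
Required throat t_e = P_u / (φ × 0.6 F_EXX × L) = 181 / (0.75 × 0.6 × 100 × 30) = 0.1341 in.
Required leg w = t_e / 0.707 = 0.1896 in → use 1/4 in.

w = 1/4 in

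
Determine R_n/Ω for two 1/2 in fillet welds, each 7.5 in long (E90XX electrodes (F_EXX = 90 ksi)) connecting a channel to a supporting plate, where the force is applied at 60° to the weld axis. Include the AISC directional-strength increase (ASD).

R_n/Ω ≈ 201 kip

t_e = 0.707 × 0.5 = 0.3535 in; A_we = 0.3535 × 15 = 5.302 in².
Directional factor: 1.0 + 0.5 sin^1.5(60°) = 1.403.
F_nw = 0.6 × 90 × 1.403 = 75.76 ksi.
R_n/Ω = (75.76 × 5.302) / 2.0 = 200.9 kip.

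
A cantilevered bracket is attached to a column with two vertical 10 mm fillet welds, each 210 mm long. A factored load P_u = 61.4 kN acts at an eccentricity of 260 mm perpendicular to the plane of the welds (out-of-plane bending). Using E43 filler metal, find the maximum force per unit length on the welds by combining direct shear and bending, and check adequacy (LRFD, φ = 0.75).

f_max ≈ 1100 N/mm; adequate

E43XX → F_EXX = 430 MPa.
L_w = 2 × 210 = 420 mm; section modulus (unit throat) S = 2 × L²/6 = 14700 mm².
Direct shear f_v = P/L_w = 61.4×10³/420 = 146.2 N/mm.
Moment M = P × e = 61.4×10³ × 260 = 15964000 N·mm; bending f_b = M/S = 1086 N/mm.
f_max = √(f_v² + f_b²) = √(146.2² + 1086²) = 1096 N/mm.
φr_n = 0.75 × 0.6 × 430 × (0.707 × 10) = 1368 N/mm → adequate.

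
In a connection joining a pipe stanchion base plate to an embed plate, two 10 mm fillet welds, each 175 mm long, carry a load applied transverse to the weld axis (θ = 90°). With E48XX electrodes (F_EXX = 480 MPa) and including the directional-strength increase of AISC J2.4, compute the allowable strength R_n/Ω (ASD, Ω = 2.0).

R_n/Ω ≈ 534 kN

t_e = 0.707 × 10 = 7.07 mm; A_we = 7.07 × 350 = 2474 mm².
Directional factor: 1.0 + 0.5 sin^1.5(90°) = 1.5.
F_nw = 0.6 × 480 × 1.5 = 432 MPa.
R_n/Ω = (432 × 2474) / 2.0 × 10⁻³ = 534.5 kN.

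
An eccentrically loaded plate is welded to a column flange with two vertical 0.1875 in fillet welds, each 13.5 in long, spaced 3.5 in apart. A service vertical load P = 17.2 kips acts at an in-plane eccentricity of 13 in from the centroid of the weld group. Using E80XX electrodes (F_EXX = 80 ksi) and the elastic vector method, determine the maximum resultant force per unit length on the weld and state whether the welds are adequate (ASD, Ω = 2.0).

Total weld length L_w = 27 in. Treat welds as unit-width lines.
Polar moment about centroid: J = 2[d³/12 + d(b/2)²] = 2[13.5³/12 + 13.5×1.75²] = 492.8 in³.
Direct shear f_v = P/L_w = 17.2 / 27 = 0.637 kip/in (vertical).
Torsion M = P·e = 17.2 × 13 = 223.6 kip·in.
Critical point at (x, y) = (1.75, 6.75) from centroid. f_tx = M·y/J = 3.063 kip/in; f_ty = M·x/J = 0.7941 kip/in.
Resultant f_max = √[f_tx² + (f_v + f_ty)²] = √[3.063² + (0.637 + 0.7941)²] = 3.381 kip/in.
Capacity per unit length: r_n/Ω = (1/2.0) × 0.6 × 80 × (0.707 × 0.1875) = 3.181 kip/in.
3.381 > 3.181 → NOT adequate.

f_max ≈ 3.38 kip/in; NOT adequate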